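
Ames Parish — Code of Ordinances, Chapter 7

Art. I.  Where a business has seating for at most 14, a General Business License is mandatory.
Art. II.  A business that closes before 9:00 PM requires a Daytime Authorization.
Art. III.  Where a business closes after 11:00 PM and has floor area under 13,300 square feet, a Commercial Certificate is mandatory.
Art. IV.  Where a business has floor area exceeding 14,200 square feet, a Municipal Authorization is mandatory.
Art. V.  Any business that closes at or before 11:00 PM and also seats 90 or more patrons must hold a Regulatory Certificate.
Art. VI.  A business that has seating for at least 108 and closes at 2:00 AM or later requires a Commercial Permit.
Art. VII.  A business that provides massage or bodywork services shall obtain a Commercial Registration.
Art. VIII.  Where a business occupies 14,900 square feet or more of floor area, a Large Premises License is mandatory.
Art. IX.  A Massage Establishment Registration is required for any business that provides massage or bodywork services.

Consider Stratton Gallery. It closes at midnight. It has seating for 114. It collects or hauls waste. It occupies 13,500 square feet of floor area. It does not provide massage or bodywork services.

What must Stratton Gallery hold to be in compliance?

None

Art. I. seating 114 > 14 → General Business License not required.
Art. II. closes midnight, after 9:00 PM → Daytime Authorization not required.
Art. III. closes midnight, after 11:00 PM; floor area 13,500 square feet ≥ 13,300 square feet → Commercial Certificate not required.
Art. IV. floor area 13,500 square feet ≤ 14,200 square feet → Municipal Authorization not required.
Art. V. closes midnight, after 11:00 PM; seating 114 ≥ 90 → Regulatory Certificate not required.
Art. VI. seating 114 ≥ 108; closes midnight, at/before 2:00 AM → Commercial Permit not required.
Art. VII. does not provide massage or bodywork services → Commercial Registration not required.
Art. VIII. floor area 13,500 square feet < 14,900 square feet → Large Premises License not required.
Art. IX. does not provide massage or bodywork services → Massage Establishment Registration not required.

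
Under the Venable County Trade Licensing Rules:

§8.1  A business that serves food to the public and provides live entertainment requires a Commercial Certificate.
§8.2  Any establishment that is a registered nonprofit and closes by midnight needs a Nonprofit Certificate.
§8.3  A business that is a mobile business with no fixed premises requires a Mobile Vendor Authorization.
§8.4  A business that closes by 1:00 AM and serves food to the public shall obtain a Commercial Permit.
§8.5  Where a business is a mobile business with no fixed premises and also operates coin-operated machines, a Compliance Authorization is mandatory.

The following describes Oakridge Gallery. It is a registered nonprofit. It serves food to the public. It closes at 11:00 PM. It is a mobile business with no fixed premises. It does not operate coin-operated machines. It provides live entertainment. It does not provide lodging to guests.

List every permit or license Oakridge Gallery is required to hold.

§8.1 serves food to the public; provides live entertainment → Commercial Certificate required.
§8.2 is a registered nonprofit; closes 11:00 PM, at/before midnight → Nonprofit Certificate required.
§8.3 is a mobile business with no fixed premises → Mobile Vendor Authorization required.
§8.4 closes 11:00 PM, at/before 1:00 AM; serves food to the public → Commercial Permit required.
§8.5 is a mobile business with no fixed premises; does not operate coin-operated machines → Compliance Authorization not required.

Commercial Certificate, Commercial Permit, Mobile Vendor Authorization, Nonprofit Certificate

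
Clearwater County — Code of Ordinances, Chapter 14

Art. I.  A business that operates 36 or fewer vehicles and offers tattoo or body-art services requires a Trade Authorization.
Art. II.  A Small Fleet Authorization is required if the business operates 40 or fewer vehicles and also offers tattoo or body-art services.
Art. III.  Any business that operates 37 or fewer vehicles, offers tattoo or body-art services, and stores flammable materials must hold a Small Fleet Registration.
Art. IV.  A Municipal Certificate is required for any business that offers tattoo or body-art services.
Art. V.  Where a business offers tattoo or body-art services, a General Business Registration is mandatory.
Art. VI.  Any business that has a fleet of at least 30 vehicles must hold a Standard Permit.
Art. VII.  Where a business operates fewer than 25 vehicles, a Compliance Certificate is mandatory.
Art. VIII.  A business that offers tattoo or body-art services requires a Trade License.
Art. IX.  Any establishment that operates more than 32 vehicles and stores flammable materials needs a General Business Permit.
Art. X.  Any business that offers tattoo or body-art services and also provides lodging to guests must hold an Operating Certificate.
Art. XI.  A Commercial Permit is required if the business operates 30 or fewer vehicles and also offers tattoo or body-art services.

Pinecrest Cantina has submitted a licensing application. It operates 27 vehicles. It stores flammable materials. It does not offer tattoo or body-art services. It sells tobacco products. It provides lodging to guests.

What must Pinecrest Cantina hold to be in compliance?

Art. I. vehicles 27 ≤ 36; does not offer tattoo or body-art services → Trade Authorization not required.
Art. II. vehicles 27 ≤ 40; does not offer tattoo or body-art services → Small Fleet Authorization not required.
Art. III. vehicles 27 ≤ 37; does not offer tattoo or body-art services; stores flammable materials → Small Fleet Registration not required.
Art. IV. does not offer tattoo or body-art services → Municipal Certificate not required.
Art. V. does not offer tattoo or body-art services → General Business Registration not required.
Art. VI. vehicles 27 < 30 → Standard Permit not required.
Art. VII. vehicles 27 ≥ 25 → Compliance Certificate not required.
Art. VIII. does not offer tattoo or body-art services → Trade License not required.
Art. IX. vehicles 27 ≤ 32; stores flammable materials → General Business Permit not required.
Art. X. does not offer tattoo or body-art services; provides lodging to guests → Operating Certificate not required.
Art. XI. vehicles 27 ≤ 30; does not offer tattoo or body-art services → Commercial Permit not required.

None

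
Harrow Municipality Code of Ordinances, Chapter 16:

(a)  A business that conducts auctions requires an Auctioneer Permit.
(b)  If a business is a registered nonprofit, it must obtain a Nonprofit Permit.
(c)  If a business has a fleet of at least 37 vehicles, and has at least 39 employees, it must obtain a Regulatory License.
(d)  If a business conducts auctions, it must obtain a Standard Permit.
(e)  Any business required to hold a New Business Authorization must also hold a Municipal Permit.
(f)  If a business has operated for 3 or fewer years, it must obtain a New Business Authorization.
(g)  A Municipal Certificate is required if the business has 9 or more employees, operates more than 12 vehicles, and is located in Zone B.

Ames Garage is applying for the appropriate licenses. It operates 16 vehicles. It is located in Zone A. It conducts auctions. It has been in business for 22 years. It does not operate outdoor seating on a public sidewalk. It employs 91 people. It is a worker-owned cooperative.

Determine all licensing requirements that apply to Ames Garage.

(a) conducts auctions → Auctioneer Permit required.
(b) is a worker-owned cooperative (not: is a registered nonprofit) → Nonprofit Permit not required.
(c) vehicles 16 < 37; employees 91 ≥ 39 → Regulatory License not required.
(d) conducts auctions → Standard Permit required.
(e) New Business Authorization is not required → no effect.
(f) years in business 22 > 3 → New Business Authorization not required.
(g) employees 91 ≥ 9; vehicles 16 > 12; is located in Zone A (not: is located in Zone B) → Municipal Certificate not required.

Auctioneer Permit, Standard Permit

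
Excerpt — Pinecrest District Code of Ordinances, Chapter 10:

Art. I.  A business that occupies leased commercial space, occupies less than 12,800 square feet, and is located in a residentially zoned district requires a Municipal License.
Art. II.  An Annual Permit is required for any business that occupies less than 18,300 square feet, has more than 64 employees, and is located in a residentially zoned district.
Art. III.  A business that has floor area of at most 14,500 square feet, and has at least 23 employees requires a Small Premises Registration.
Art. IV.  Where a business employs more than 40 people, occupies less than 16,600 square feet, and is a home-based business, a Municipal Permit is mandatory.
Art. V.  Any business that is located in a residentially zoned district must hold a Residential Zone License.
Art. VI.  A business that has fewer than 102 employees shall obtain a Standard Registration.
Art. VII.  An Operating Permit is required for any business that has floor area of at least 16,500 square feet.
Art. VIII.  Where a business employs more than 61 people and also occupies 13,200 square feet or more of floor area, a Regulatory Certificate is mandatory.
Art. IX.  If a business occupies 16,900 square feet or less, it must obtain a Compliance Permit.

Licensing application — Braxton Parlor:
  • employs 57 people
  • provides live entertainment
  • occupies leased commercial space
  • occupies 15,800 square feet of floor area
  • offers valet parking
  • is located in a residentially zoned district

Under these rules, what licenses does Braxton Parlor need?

Compliance Permit, Residential Zone License, Standard Registration

Art. I. occupies leased commercial space; floor area 15,800 square feet ≥ 12,800 square feet; is located in a residentially zoned district → Municipal License not required.
Art. II. floor area 15,800 square feet < 18,300 square feet; employees 57 ≤ 64; is located in a residentially zoned district → Annual Permit not required.
Art. III. floor area 15,800 square feet > 14,500 square feet; employees 57 ≥ 23 → Small Premises Registration not required.
Art. IV. employees 57 > 40; floor area 15,800 square feet < 16,600 square feet; occupies leased commercial space (not: is a home-based business) → Municipal Permit not required.
Art. V. is located in a residentially zoned district → Residential Zone License required.
Art. VI. employees 57 < 102 → Standard Registration required.
Art. VII. floor area 15,800 square feet < 16,500 square feet → Operating Permit not required.
Art. VIII. employees 57 ≤ 61; floor area 15,800 square feet ≥ 13,200 square feet → Regulatory Certificate not required.
Art. IX. floor area 15,800 square feet ≤ 16,900 square feet → Compliance Permit required.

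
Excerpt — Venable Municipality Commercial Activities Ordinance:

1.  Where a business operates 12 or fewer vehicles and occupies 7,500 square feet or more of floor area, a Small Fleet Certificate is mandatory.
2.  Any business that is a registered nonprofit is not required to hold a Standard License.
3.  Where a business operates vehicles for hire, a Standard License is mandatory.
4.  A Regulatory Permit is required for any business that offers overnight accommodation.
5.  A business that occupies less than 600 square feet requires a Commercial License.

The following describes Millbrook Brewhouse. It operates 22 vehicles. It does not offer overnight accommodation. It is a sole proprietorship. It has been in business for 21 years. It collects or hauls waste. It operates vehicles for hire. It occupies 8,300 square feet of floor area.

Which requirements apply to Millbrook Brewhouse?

Standard License

1. vehicles 22 > 12; floor area 8,300 square feet ≥ 7,500 square feet → Small Fleet Certificate not required.
2. is a sole proprietorship (not: is a registered nonprofit) → Standard License exemption does not apply.
3. operates vehicles for hire → Standard License required.
4. does not offer overnight accommodation → Regulatory Permit not required.
5. floor area 8,300 square feet ≥ 600 square feet → Commercial License not required.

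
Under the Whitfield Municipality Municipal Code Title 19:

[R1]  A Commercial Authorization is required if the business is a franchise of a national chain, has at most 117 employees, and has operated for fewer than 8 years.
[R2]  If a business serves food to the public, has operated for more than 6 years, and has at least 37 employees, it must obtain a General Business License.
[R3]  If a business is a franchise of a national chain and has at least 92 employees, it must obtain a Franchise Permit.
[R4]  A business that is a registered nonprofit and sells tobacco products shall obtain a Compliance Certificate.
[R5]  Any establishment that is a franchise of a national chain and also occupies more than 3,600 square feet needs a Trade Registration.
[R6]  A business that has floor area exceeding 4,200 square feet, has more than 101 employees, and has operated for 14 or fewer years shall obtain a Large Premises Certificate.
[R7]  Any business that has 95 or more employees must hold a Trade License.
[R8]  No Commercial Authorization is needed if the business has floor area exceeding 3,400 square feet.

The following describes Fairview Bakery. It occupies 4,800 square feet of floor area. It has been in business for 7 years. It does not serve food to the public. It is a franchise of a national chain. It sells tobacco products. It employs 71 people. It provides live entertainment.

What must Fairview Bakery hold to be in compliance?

Trade Registration

[R1] is a franchise of a national chain; employees 71 ≤ 117; years in business 7 < 8 → Commercial Authorization required.
[R2] does not serve food to the public; years in business 7 > 6; employees 71 ≥ 37 → General Business License not required.
[R3] is a franchise of a national chain; employees 71 < 92 → Franchise Permit not required.
[R4] is a franchise of a national chain (not: is a registered nonprofit); sells tobacco products → Compliance Certificate not required.
[R5] is a franchise of a national chain; floor area 4,800 square feet > 3,600 square feet → Trade Registration required.
[R6] floor area 4,800 square feet > 4,200 square feet; employees 71 ≤ 101; years in business 7 ≤ 14 → Large Premises Certificate not required.
[R7] employees 71 < 95 → Trade License not required.
[R8] floor area 4,800 square feet > 3,400 square feet → exempt from Commercial Authorization.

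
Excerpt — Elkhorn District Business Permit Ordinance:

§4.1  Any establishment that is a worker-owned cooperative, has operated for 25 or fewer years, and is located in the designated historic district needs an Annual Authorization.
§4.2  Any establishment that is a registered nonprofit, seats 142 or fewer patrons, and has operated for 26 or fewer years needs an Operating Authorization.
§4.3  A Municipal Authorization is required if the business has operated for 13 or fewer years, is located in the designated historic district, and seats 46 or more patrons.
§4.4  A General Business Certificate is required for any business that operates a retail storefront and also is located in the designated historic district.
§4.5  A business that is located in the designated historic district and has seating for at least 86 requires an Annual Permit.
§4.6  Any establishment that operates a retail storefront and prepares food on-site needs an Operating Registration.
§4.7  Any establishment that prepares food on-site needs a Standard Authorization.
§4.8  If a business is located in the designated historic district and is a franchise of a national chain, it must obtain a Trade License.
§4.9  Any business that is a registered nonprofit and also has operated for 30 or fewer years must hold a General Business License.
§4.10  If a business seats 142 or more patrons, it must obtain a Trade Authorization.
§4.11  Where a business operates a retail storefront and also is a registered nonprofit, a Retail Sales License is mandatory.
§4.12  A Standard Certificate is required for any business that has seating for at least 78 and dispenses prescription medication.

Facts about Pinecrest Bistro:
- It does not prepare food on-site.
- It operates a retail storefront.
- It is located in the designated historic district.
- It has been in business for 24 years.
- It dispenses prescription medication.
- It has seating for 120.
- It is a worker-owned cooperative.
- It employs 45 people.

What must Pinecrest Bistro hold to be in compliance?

§4.1 is a worker-owned cooperative; years in business 24 ≤ 25; is located in the designated historic district → Annual Authorization required.
§4.2 is a worker-owned cooperative (not: is a registered nonprofit); seating 120 ≤ 142; years in business 24 ≤ 26 → Operating Authorization not required.
§4.3 years in business 24 > 13; is located in the designated historic district; seating 120 ≥ 46 → Municipal Authorization not required.
§4.4 operates a retail storefront; is located in the designated historic district → General Business Certificate required.
§4.5 is located in the designated historic district; seating 120 ≥ 86 → Annual Permit required.
§4.6 operates a retail storefront; does not prepare food on-site → Operating Registration not required.
§4.7 does not prepare food on-site → Standard Authorization not required.
§4.8 is located in the designated historic district; is a worker-owned cooperative (not: is a franchise of a national chain) → Trade License not required.
§4.9 is a worker-owned cooperative (not: is a registered nonprofit); years in business 24 ≤ 30 → General Business License not required.
§4.10 seating 120 < 142 → Trade Authorization not required.
§4.11 operates a retail storefront; is a worker-owned cooperative (not: is a registered nonprofit) → Retail Sales License not required.
§4.12 seating 120 ≥ 78; dispenses prescription medication → Standard Certificate required.

Annual Authorization, Annual Permit, General Business Certificate, Standard Certificate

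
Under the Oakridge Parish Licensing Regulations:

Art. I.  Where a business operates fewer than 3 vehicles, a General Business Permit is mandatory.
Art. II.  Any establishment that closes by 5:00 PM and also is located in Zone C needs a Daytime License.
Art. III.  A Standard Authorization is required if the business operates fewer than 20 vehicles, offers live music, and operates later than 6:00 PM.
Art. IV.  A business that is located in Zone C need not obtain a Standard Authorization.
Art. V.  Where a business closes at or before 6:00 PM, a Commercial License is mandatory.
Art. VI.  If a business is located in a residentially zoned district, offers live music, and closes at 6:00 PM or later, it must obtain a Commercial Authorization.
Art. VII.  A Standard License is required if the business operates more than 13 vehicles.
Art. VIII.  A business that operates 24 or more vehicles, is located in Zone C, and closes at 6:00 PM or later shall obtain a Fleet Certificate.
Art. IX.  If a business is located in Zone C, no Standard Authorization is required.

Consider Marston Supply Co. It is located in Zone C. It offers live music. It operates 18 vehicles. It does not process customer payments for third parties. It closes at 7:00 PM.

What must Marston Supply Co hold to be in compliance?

Standard License

Art. I. vehicles 18 ≥ 3 → General Business Permit not required.
Art. II. closes 7:00 PM, after 5:00 PM; is located in Zone C → Daytime License not required.
Art. III. vehicles 18 < 20; offers live music; closes 7:00 PM, after 6:00 PM → Standard Authorization required.
Art. IV. is located in Zone C → exempt from Standard Authorization.
Art. V. closes 7:00 PM, after 6:00 PM → Commercial License not required.
Art. VI. is located in Zone C (not: is located in a residentially zoned district); offers live music; closes 7:00 PM, after 6:00 PM → Commercial Authorization not required.
Art. VII. vehicles 18 > 13 → Standard License required.
Art. VIII. vehicles 18 < 24; is located in Zone C; closes 7:00 PM, after 6:00 PM → Fleet Certificate not required.
Art. IX. is located in Zone C → exempt from Standard Authorization.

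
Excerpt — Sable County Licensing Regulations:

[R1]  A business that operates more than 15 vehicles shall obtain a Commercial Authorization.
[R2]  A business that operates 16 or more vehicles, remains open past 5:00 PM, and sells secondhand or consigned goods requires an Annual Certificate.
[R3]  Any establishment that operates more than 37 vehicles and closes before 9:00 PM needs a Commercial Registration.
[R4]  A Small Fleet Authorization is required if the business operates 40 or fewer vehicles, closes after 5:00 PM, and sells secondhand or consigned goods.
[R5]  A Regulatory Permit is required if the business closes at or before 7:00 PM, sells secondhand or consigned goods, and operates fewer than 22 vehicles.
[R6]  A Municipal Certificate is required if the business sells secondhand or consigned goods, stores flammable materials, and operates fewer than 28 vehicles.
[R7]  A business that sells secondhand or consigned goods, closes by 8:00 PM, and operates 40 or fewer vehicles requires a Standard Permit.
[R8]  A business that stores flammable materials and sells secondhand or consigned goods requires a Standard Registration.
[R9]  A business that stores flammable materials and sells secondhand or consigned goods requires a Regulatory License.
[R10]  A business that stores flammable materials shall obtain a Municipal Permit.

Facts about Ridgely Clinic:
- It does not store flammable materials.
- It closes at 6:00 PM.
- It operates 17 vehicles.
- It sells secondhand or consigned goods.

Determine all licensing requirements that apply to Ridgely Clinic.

Annual Certificate, Commercial Authorization, Regulatory Permit, Small Fleet Authorization, Standard Permit

[R1] vehicles 17 > 15 → Commercial Authorization required.
[R2] vehicles 17 ≥ 16; closes 6:00 PM, after 5:00 PM; sells secondhand or consigned goods → Annual Certificate required.
[R3] vehicles 17 ≤ 37; closes 6:00 PM, at/before 9:00 PM → Commercial Registration not required.
[R4] vehicles 17 ≤ 40; closes 6:00 PM, after 5:00 PM; sells secondhand or consigned goods → Small Fleet Authorization required.
[R5] closes 6:00 PM, at/before 7:00 PM; sells secondhand or consigned goods; vehicles 17 < 22 → Regulatory Permit required.
[R6] sells secondhand or consigned goods; does not store flammable materials; vehicles 17 < 28 → Municipal Certificate not required.
[R7] sells secondhand or consigned goods; closes 6:00 PM, at/before 8:00 PM; vehicles 17 ≤ 40 → Standard Permit required.
[R8] does not store flammable materials; sells secondhand or consigned goods → Standard Registration not required.
[R9] does not store flammable materials; sells secondhand or consigned goods → Regulatory License not required.
[R10] does not store flammable materials → Municipal Permit not required.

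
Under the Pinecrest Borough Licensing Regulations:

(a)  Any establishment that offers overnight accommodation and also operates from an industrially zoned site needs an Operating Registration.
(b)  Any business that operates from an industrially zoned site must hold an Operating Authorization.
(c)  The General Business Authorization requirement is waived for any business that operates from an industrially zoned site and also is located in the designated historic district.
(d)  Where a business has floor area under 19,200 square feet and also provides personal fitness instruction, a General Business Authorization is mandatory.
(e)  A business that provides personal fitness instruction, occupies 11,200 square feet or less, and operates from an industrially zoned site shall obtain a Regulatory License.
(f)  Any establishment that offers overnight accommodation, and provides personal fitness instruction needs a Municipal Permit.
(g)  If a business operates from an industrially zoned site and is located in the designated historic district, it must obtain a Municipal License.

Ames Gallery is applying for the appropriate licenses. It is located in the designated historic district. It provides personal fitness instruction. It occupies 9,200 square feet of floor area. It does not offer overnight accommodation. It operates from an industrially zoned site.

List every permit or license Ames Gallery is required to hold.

Municipal License, Operating Authorization, Regulatory License

(a) does not offer overnight accommodation; operates from an industrially zoned site → Operating Registration not required.
(b) operates from an industrially zoned site → Operating Authorization required.
(c) operates from an industrially zoned site; is located in the designated historic district → exempt from General Business Authorization.
(d) floor area 9,200 square feet < 19,200 square feet; provides personal fitness instruction → General Business Authorization required.
(e) provides personal fitness instruction; floor area 9,200 square feet ≤ 11,200 square feet; operates from an industrially zoned site → Regulatory License required.
(f) does not offer overnight accommodation; provides personal fitness instruction → Municipal Permit not required.
(g) operates from an industrially zoned site; is located in the designated historic district → Municipal License required.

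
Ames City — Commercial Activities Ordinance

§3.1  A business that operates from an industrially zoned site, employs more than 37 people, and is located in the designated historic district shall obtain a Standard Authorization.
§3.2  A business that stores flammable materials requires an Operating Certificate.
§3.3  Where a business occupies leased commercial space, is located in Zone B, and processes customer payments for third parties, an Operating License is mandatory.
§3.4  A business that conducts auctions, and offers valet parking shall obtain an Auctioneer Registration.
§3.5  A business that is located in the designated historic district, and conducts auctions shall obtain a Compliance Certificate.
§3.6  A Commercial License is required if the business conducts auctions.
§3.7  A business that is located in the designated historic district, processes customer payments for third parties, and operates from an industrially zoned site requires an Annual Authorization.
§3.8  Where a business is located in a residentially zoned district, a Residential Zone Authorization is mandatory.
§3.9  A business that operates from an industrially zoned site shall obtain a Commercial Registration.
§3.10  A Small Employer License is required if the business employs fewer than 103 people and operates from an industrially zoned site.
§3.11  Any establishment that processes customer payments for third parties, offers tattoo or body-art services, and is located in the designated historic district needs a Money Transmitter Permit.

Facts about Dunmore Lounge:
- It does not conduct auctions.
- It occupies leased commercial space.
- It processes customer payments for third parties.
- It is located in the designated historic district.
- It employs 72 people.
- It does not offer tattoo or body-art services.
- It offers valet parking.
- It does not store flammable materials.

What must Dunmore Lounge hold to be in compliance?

None

§3.1 occupies leased commercial space (not: operates from an industrially zoned site); employees 72 > 37; is located in the designated historic district → Standard Authorization not required.
§3.2 does not store flammable materials → Operating Certificate not required.
§3.3 occupies leased commercial space; is located in the designated historic district (not: is located in Zone B); processes customer payments for third parties → Operating License not required.
§3.4 does not conduct auctions; offers valet parking → Auctioneer Registration not required.
§3.5 is located in the designated historic district; does not conduct auctions → Compliance Certificate not required.
§3.6 does not conduct auctions → Commercial License not required.
§3.7 is located in the designated historic district; processes customer payments for third parties; occupies leased commercial space (not: operates from an industrially zoned site) → Annual Authorization not required.
§3.8 is located in the designated historic district (not: is located in a residentially zoned district) → Residential Zone Authorization not required.
§3.9 occupies leased commercial space (not: operates from an industrially zoned site) → Commercial Registration not required.
§3.10 employees 72 < 103; occupies leased commercial space (not: operates from an industrially zoned site) → Small Employer License not required.
§3.11 processes customer payments for third parties; does not offer tattoo or body-art services; is located in the designated historic district → Money Transmitter Permit not required.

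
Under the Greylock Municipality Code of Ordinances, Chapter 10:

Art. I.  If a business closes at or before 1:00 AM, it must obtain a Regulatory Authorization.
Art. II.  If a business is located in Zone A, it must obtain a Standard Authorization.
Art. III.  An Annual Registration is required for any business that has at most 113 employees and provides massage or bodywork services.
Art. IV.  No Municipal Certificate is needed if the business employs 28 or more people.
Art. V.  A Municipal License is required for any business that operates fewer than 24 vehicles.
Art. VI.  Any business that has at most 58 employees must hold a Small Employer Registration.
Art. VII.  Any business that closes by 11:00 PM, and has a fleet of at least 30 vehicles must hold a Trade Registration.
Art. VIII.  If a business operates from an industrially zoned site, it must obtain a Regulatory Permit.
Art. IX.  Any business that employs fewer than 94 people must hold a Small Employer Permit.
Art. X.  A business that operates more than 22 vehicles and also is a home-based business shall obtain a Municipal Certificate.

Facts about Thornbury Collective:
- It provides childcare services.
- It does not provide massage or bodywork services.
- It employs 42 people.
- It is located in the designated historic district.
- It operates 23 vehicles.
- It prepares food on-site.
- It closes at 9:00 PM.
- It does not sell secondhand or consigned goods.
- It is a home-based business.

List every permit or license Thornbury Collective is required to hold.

Municipal License, Regulatory Authorization, Small Employer Permit, Small Employer Registration

Art. I. closes 9:00 PM, at/before 1:00 AM → Regulatory Authorization required.
Art. II. is located in the designated historic district (not: is located in Zone A) → Standard Authorization not required.
Art. III. employees 42 ≤ 113; does not provide massage or bodywork services → Annual Registration not required.
Art. IV. employees 42 ≥ 28 → exempt from Municipal Certificate.
Art. V. vehicles 23 < 24 → Municipal License required.
Art. VI. employees 42 ≤ 58 → Small Employer Registration required.
Art. VII. closes 9:00 PM, at/before 11:00 PM; vehicles 23 < 30 → Trade Registration not required.
Art. VIII. is a home-based business (not: operates from an industrially zoned site) → Regulatory Permit not required.
Art. IX. employees 42 < 94 → Small Employer Permit required.
Art. X. vehicles 23 > 22; is a home-based business → Municipal Certificate required.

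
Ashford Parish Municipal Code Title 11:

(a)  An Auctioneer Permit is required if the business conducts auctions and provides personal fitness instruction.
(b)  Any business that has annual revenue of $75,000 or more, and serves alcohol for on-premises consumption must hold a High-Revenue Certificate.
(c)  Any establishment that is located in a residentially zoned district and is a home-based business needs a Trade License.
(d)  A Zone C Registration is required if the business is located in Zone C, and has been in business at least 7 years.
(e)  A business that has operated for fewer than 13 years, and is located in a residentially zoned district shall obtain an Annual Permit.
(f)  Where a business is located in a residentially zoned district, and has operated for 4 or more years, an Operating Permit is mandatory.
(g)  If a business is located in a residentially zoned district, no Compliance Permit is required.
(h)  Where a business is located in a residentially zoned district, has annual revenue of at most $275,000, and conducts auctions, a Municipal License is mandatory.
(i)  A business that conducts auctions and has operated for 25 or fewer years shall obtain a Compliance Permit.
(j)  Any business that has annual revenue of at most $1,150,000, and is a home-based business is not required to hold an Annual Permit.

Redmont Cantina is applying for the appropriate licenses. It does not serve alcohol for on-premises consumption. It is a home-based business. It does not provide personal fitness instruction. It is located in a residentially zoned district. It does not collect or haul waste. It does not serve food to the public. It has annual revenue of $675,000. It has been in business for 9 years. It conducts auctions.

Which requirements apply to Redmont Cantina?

Operating Permit, Trade License

(a) conducts auctions; does not provide personal fitness instruction → Auctioneer Permit not required.
(b) revenue $675,000 ≥ $75,000; does not serve alcohol for on-premises consumption → High-Revenue Certificate not required.
(c) is located in a residentially zoned district; is a home-based business → Trade License required.
(d) is located in a residentially zoned district (not: is located in Zone C); years in business 9 ≥ 7 → Zone C Registration not required.
(e) years in business 9 < 13; is located in a residentially zoned district → Annual Permit required.
(f) is located in a residentially zoned district; years in business 9 ≥ 4 → Operating Permit required.
(g) is located in a residentially zoned district → exempt from Compliance Permit.
(h) is located in a residentially zoned district; revenue $675,000 > $275,000; conducts auctions → Municipal License not required.
(i) conducts auctions; years in business 9 ≤ 25 → Compliance Permit required.
(j) revenue $675,000 ≤ $1,150,000; is a home-based business → exempt from Annual Permit.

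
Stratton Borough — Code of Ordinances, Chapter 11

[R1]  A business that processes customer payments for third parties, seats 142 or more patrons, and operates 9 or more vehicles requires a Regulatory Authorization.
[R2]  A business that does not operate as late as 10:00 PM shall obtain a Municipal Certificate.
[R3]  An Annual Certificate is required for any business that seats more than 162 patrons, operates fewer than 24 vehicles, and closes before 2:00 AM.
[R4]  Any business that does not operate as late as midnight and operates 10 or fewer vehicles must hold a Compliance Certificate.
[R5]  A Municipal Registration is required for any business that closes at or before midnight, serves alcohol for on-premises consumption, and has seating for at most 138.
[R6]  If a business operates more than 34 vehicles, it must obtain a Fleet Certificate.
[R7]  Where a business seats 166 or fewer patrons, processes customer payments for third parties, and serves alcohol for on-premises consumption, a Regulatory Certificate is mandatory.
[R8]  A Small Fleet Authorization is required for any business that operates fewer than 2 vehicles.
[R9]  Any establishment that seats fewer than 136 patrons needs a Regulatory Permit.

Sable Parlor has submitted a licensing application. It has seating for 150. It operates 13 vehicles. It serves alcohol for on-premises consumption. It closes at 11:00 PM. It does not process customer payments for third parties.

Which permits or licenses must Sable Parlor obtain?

None

[R1] does not process customer payments for third parties; seating 150 ≥ 142; vehicles 13 ≥ 9 → Regulatory Authorization not required.
[R2] closes 11:00 PM, after 10:00 PM → Municipal Certificate not required.
[R3] seating 150 ≤ 162; vehicles 13 < 24; closes 11:00 PM, at/before 2:00 AM → Annual Certificate not required.
[R4] closes 11:00 PM, at/before midnight; vehicles 13 > 10 → Compliance Certificate not required.
[R5] closes 11:00 PM, at/before midnight; serves alcohol for on-premises consumption; seating 150 > 138 → Municipal Registration not required.
[R6] vehicles 13 ≤ 34 → Fleet Certificate not required.
[R7] seating 150 ≤ 166; does not process customer payments for third parties; serves alcohol for on-premises consumption → Regulatory Certificate not required.
[R8] vehicles 13 ≥ 2 → Small Fleet Authorization not required.
[R9] seating 150 ≥ 136 → Regulatory Permit not required.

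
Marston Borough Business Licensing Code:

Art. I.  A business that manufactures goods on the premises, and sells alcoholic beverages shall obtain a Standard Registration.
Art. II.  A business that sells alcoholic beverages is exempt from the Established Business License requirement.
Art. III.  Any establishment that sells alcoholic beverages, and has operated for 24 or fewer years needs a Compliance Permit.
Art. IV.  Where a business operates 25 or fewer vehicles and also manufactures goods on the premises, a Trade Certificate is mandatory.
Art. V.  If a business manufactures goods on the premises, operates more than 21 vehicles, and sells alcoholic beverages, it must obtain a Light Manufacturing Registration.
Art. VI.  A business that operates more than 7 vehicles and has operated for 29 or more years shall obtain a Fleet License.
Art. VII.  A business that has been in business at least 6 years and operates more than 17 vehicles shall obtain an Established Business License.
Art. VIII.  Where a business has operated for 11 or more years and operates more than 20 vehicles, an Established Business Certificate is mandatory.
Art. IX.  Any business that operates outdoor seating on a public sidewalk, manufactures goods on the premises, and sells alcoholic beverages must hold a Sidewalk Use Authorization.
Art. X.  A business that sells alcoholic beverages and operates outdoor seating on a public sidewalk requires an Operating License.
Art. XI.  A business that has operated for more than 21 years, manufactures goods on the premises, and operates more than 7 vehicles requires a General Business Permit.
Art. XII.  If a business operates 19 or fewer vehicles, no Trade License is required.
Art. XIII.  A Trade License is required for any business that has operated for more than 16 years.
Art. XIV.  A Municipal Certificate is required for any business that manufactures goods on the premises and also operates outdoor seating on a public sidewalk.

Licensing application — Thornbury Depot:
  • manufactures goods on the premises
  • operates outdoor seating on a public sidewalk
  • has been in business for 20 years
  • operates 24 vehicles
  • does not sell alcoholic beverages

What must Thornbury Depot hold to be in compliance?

Established Business Certificate, Established Business License, Municipal Certificate, Trade Certificate, Trade License

Art. I. manufactures goods on the premises; does not sell alcoholic beverages → Standard Registration not required.
Art. II. does not sell alcoholic beverages → Established Business License exemption does not apply.
Art. III. does not sell alcoholic beverages; years in business 20 ≤ 24 → Compliance Permit not required.
Art. IV. vehicles 24 ≤ 25; manufactures goods on the premises → Trade Certificate required.
Art. V. manufactures goods on the premises; vehicles 24 > 21; does not sell alcoholic beverages → Light Manufacturing Registration not required.
Art. VI. vehicles 24 > 7; years in business 20 < 29 → Fleet License not required.
Art. VII. years in business 20 ≥ 6; vehicles 24 > 17 → Established Business License required.
Art. VIII. years in business 20 ≥ 11; vehicles 24 > 20 → Established Business Certificate required.
Art. IX. operates outdoor seating on a public sidewalk; manufactures goods on the premises; does not sell alcoholic beverages → Sidewalk Use Authorization not required.
Art. X. does not sell alcoholic beverages; operates outdoor seating on a public sidewalk → Operating License not required.
Art. XI. years in business 20 ≤ 21; manufactures goods on the premises; vehicles 24 > 7 → General Business Permit not required.
Art. XII. vehicles 24 > 19 → Trade License exemption does not apply.
Art. XIII. years in business 20 > 16 → Trade License required.
Art. XIV. manufactures goods on the premises; operates outdoor seating on a public sidewalk → Municipal Certificate required.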